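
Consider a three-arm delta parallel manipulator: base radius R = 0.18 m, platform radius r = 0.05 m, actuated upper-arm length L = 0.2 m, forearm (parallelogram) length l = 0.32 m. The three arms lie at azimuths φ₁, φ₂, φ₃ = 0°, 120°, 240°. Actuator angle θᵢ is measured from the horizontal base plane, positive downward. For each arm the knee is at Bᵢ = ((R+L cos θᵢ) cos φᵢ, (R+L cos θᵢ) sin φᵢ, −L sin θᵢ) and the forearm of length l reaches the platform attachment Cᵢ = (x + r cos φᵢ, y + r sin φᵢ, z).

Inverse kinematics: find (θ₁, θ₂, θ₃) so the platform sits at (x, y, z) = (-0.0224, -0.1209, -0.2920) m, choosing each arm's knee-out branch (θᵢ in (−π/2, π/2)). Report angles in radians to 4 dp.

θ₁ = 0.9599, θ₂ = 1.2218, θ₃ = 0.2615

φ1=0.0° → target in arm frame (-0.0224, -0.1209)
  e−x'=0.1524;  (l²−L²−(e−x')²−y'²−z²)/2L = -0.1518
  θ1 = atan2(B,A) + arccos(C/0.3294) = 0.9599
φ2=120.0° → target in arm frame (-0.0935, 0.0798)
  e−x'=0.2235;  (l²−L²−(e−x')²−y'²−z²)/2L = -0.1980
  √(A²+B²)=0.3677;  θ2 = -0.9175+2.1393 ≈ 1.2218
rotate P by −φ3: (0.1159, 0.0411, -0.2920)
  A=0.0141, B=-0.2920, C=(l²−L²−A²−y'²−z²)/(2L)=-0.0619
  √(A²+B²)=0.2923;  θ3 = -1.5226+1.7840 ≈ 0.2615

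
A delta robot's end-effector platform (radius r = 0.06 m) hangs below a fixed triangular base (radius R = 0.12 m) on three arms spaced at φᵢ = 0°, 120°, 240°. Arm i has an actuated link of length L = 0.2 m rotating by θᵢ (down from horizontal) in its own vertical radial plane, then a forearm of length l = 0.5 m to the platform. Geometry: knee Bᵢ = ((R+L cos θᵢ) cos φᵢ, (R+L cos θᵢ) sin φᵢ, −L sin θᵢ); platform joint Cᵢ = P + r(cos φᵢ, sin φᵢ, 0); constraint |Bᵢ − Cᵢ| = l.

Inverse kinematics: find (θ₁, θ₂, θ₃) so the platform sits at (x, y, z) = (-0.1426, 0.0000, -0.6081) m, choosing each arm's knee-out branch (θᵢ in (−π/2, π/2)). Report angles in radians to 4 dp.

θ₁ = 1.2216, θ₂ = 0.7852, θ₃ = 0.7852

arm 1 (φ=0.0°): x'=-0.1426, y'=0.0000
  e−x'=0.2026;  (l²−L²−(e−x')²−y'²−z²)/2L = -0.5021
  γ=atan2(-0.6081,0.2026)=-1.2492;  ψ=arccos(-0.7833)=2.4708;  θ1=γ+ψ≈1.2216
φ2=120.0° → target in arm frame (0.0713, 0.1235)
  A cos θ + B sin θ = C:  -0.0113·cos θ + -0.6081·sin θ = -0.4379
  √(A²+B²)=0.6082;  θ2 = -1.5894+2.3746 ≈ 0.7852
arm 3 (φ=240.0°): x'=0.0713, y'=-0.1235
  A=-0.0113, B=-0.6081, C=(l²−L²−A²−y'²−z²)/(2L)=-0.4379
  √(A²+B²)=0.6082;  θ3 = -1.5894+2.3746 ≈ 0.7852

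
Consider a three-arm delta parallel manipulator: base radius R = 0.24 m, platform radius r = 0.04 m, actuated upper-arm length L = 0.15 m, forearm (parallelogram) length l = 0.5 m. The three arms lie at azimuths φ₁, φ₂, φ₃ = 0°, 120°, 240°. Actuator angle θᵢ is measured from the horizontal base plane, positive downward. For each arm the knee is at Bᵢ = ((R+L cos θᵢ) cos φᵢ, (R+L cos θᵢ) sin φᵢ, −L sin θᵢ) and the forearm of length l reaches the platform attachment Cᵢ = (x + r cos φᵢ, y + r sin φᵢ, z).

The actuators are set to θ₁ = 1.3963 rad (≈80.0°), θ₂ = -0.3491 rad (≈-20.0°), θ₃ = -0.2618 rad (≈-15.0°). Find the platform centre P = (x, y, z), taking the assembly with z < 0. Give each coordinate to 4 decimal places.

(-0.2299, 0.0069, -0.3528)

S1 = (0.2260·cos0.0°, 0.2260·sin0.0°, -0.1477) = (0.2260, 0.0000, -0.1477)
S2 = (0.3410·cos120.0°, 0.3410·sin120.0°, 0.0513) = (-0.1705, 0.2953, 0.0513)
S3 = (0.3449·cos240.0°, 0.3449·sin240.0°, 0.0388) = (-0.1724, -0.2987, 0.0388)
|S₂|²−|S₁|² = 0.0460;  |S₃|²−|S₁|² = 0.0475
[-0.7930 0.5905 0.3981]·P = 0.0460;  [-0.7970 -0.5974 0.3731]·P = 0.0475
Cramer: x(z) = -0.0588+0.4851z;  y(z) = -0.0011-0.0226z
into |P−S₁|² = l²: 1.2358z² + 0.0191z + -0.1470 = 0;  Δ = 0.7272;  z = -0.3528 or 0.3373 → z<0 root = -0.3528
x = -0.2299, y = 0.0069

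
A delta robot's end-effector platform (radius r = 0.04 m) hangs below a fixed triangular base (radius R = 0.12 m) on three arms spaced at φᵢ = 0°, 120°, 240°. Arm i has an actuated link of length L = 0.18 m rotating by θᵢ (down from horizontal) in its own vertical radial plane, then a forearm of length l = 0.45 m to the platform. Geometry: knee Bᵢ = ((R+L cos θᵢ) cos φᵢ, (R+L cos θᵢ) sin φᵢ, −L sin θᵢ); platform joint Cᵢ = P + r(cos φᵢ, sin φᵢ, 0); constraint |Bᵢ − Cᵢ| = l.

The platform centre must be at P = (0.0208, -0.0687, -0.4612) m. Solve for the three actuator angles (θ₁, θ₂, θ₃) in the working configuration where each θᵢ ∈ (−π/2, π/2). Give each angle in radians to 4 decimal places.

rotate P by −φ1: (0.0208, -0.0687, -0.4612)
  e−x'=0.0592;  (l²−L²−(e−x')²−y'²−z²)/2L = -0.1412
  γ=atan2(-0.4612,0.0592)=-1.4431;  ψ=arccos(-0.3037)=1.8793;  θ1=γ+ψ≈0.4362
φ2=120.0° → target in arm frame (-0.0699, 0.0163)
  A cos θ + B sin θ = C:  0.1499·cos θ + -0.4612·sin θ = -0.1815
  γ=atan2(-0.4612,0.1499)=-1.2566;  ψ=arccos(-0.3743)=1.9544;  θ2=γ+ψ≈0.6979
φ3=240.0° → target in arm frame (0.0491, 0.0524)
  A cos θ + B sin θ = C:  0.0309·cos θ + -0.4612·sin θ = -0.1286
  θ3 = atan2(B,A) + arccos(C/0.4622) = 0.3489

θ₁ = 0.4362, θ₂ = 0.6979, θ₃ = 0.3489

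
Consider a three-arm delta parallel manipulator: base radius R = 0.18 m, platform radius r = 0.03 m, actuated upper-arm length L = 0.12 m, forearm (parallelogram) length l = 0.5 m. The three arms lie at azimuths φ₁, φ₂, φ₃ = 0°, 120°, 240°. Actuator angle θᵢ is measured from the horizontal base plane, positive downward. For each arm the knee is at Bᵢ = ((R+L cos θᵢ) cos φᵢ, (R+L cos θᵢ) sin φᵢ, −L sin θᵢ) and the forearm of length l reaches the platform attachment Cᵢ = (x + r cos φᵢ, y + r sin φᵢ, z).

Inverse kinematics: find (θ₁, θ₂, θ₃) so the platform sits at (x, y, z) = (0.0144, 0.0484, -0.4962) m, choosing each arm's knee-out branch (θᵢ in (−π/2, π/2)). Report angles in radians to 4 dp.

φ1=0.0° → target in arm frame (0.0144, 0.0484)
  e−x'=0.1356;  (l²−L²−(e−x')²−y'²−z²)/2L = -0.1306
  √(A²+B²)=0.5144;  θ1 = -1.3040+1.8275 ≈ 0.5235
arm 2 (φ=120.0°): x'=0.0347, y'=-0.0367
  A cos θ + B sin θ = C:  0.1153·cos θ + -0.4962·sin θ = -0.1052
  γ=atan2(-0.4962,0.1153)=-1.3425;  ψ=arccos(-0.2065)=1.7788;  θ2=γ+ψ≈0.4363
rotate P by −φ3: (-0.0491, -0.0117, -0.4962)
  A=0.1991, B=-0.4962, C=(l²−L²−A²−y'²−z²)/(2L)=-0.2100
  θ3 = atan2(B,A) + arccos(C/0.5347) = 0.7852

θ₁ = 0.5235, θ₂ = 0.4363, θ₃ = 0.7852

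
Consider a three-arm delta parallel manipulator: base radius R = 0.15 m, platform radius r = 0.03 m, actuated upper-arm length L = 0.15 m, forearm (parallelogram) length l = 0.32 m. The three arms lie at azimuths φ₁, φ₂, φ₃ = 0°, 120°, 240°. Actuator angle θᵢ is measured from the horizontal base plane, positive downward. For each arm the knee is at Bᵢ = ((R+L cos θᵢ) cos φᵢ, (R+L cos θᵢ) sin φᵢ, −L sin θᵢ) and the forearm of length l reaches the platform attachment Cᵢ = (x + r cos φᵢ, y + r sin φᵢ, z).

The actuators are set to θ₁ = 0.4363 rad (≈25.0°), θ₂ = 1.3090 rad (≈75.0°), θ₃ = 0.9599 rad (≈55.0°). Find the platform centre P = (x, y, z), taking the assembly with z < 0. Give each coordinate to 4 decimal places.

(0.0966, -0.0486, -0.3366)

arm 1 at φ=0.0°: ρ1 = 0.2559;  centre 1 = (0.2559, 0.0000, -0.0634)
arm 2 at φ=120.0°: ρ2 = 0.1588;  centre 2 = (-0.0794, 0.1375, -0.1449)
centre 3 = (0.2060·cos240.0°, 0.2060·sin240.0°, -0.1229) = (-0.1030, -0.1784, -0.1229)
eliminate P² terms by subtracting sphere 1 from 2 and 3
plane₁₂: -0.6707x+0.2751y+-0.1630z = -0.0233
det = 0.4369;  x = 0.0266+-0.2081z,  y = -0.0199+0.0852z
sphere 1 gives Az²+Bz+C=0 with A=1.0506, B=0.2188, C=-0.0454;  B²−4AC=0.2386;  roots -0.3366, 0.1283;  negative root z = -0.3366
x = 0.0966, y = -0.0486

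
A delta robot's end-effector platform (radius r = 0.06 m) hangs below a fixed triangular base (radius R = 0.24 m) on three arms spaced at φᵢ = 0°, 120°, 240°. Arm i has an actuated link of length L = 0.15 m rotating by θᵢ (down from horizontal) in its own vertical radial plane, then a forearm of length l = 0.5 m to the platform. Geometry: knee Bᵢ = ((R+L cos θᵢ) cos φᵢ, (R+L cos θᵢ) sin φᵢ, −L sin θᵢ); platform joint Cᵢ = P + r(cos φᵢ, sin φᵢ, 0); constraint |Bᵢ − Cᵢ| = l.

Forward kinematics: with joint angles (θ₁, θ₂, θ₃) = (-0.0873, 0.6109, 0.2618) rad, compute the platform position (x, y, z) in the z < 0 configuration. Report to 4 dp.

centre 1 = (0.3294·cos0.0°, 0.3294·sin0.0°, 0.0131) = (0.3294, 0.0000, 0.0131)
centre 2 = (0.3029·cos120.0°, 0.3029·sin120.0°, -0.0860) = (-0.1514, 0.2623, -0.0860)
centre 3 = (0.3249·cos240.0°, 0.3249·sin240.0°, -0.0388) = (-0.1624, -0.2814, -0.0388)
eliminate P² terms by subtracting sphere 1 from 2 and 3
linear system: -0.9617x+0.5246y = -0.0096−-0.1982z; -0.9837x+-0.5627y = -0.0016−-0.1038z
det = 1.0572;  x = 0.0059+-0.1570z,  y = -0.0074+0.0900z
quadratic in z: (1.0328)z²+(0.0741)z+(-0.1451)=0, √Δ=0.7778 → z ∈ {-0.4124, 0.3407}; z = -0.4124 (taking z<0)
x = 0.0707, y = -0.0445

(0.0707, -0.0445, -0.4124)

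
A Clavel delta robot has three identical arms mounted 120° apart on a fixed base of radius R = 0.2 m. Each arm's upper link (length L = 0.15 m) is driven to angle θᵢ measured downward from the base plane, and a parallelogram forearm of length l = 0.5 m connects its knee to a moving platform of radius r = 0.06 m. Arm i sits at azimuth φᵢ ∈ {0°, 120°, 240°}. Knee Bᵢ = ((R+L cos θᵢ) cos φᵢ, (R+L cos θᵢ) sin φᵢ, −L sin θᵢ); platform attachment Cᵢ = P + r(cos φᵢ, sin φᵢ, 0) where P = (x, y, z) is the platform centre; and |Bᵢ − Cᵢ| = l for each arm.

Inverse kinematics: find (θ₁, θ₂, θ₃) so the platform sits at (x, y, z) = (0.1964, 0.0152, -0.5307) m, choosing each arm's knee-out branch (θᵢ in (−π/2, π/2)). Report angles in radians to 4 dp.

rotate P by −φ1: (0.1964, 0.0152, -0.5307)
  e−x'=-0.0564;  (l²−L²−(e−x')²−y'²−z²)/2L = -0.1918
  θ1 = atan2(B,A) + arccos(C/0.5337) = 0.2618
rotate P by −φ2: (-0.0850, -0.1777, -0.5307)
  A=0.2250, B=-0.5307, C=(l²−L²−A²−y'²−z²)/(2L)=-0.4545
  √(A²+B²)=0.5764;  θ2 = -1.1697+2.4792 ≈ 1.3094
φ3=240.0° → target in arm frame (-0.1114, 0.1625)
  e−x'=0.2514;  (l²−L²−(e−x')²−y'²−z²)/2L = -0.4791
  γ=atan2(-0.5307,0.2514)=-1.1285;  ψ=arccos(-0.8159)=2.5250;  θ3=γ+ψ≈1.3966

θ₁ = 0.2618, θ₂ = 1.3094, θ₃ = 1.3966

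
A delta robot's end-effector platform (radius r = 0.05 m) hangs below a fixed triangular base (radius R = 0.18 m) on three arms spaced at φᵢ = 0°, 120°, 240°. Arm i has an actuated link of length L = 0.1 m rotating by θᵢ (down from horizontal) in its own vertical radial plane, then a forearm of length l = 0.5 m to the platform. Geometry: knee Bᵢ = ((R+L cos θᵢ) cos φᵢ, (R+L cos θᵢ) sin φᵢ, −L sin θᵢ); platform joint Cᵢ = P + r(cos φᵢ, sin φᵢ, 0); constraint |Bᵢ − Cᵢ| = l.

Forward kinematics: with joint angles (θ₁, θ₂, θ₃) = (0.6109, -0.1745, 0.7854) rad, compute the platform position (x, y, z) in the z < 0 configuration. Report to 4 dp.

(-0.0419, 0.1198, -0.4712)

φ1=0.0°: virtual centre (0.2119, 0.0000, -0.0574), radius l
φ2=120.0°: virtual centre (-0.1142, 0.1979, 0.0174), radius l
φ3=240.0°: virtual centre (-0.1004, -0.1738, -0.0707), radius l
subtract pairs → two planes through P
[-0.6523 0.3957 0.1494]·P = 0.0043;  [-0.6245 -0.3476 -0.0267]·P = -0.0029
Cramer: x(z) = -0.0007+0.0873z;  y(z) = 0.0097-0.2337z
sphere 1 gives Az²+Bz+C=0 with A=1.0622, B=0.0731, C=-0.2014;  B²−4AC=0.8611;  roots -0.4712, 0.4024;  negative root z = -0.4712
x = -0.0419, y = 0.1198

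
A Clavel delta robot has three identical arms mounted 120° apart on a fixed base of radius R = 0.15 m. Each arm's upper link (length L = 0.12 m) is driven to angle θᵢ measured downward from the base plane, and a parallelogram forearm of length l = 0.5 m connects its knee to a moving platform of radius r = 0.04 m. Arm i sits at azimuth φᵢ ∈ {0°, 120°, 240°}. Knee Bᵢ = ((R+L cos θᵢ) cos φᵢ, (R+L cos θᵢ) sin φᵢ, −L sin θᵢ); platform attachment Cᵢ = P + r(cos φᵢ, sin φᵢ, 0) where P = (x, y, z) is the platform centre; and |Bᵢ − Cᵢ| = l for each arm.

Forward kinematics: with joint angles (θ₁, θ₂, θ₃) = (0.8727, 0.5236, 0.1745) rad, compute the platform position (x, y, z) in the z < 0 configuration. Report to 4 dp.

φ1=0.0°: virtual centre (0.1871, 0.0000, -0.0919), radius l
φ2=120.0°: virtual centre (-0.1070, 0.1853, -0.0600), radius l
O3 = (0.2282·cos240.0°, 0.2282·sin240.0°, -0.0208) = (-0.1141, -0.1976, -0.0208)
eliminate P² terms by subtracting sphere 1 from 2 and 3
[-0.5882 0.3705 0.0639]·P = 0.0059;  [-0.6024 -0.3952 0.1422]·P = 0.0090
det = 0.4557;  x = -0.0125+0.1710z,  y = -0.0039+0.0991z
into |P−O₁|² = l²: 1.0391z² + 0.1148z + -0.2017 = 0;  Δ = 0.8515;  z = -0.4993 or 0.3888 → z<0 root = -0.4993
x = -0.0978, y = -0.0534

(-0.0978, -0.0534, -0.4993)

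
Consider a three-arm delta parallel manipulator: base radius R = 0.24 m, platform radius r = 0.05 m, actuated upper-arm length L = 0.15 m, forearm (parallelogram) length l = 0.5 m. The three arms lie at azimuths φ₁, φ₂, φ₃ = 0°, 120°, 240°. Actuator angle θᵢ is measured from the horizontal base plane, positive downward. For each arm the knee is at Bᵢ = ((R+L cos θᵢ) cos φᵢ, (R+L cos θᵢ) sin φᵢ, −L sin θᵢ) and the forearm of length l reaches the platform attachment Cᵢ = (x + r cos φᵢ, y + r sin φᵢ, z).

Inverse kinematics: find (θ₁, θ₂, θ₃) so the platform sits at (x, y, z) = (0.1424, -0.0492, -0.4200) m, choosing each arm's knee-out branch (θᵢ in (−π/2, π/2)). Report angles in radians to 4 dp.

θ₁ = -0.2619, θ₂ = 0.9600, θ₃ = 0.6109

rotate P by −φ1: (0.1424, -0.0492, -0.4200)
  A=0.0476, B=-0.4200, C=(l²−L²−A²−y'²−z²)/(2L)=0.1547
  θ1 = atan2(B,A) + arccos(C/0.4227) = -0.2619
rotate P by −φ2: (-0.1138, -0.0987, -0.4200)
  A cos θ + B sin θ = C:  0.3038·cos θ + -0.4200·sin θ = -0.1698
  θ2 = atan2(B,A) + arccos(C/0.5184) = 0.9600
arm 3 (φ=240.0°): x'=-0.0286, y'=0.1479
  A=0.2186, B=-0.4200, C=(l²−L²−A²−y'²−z²)/(2L)=-0.0619
  √(A²+B²)=0.4735;  θ3 = -1.0909+1.7019 ≈ 0.6109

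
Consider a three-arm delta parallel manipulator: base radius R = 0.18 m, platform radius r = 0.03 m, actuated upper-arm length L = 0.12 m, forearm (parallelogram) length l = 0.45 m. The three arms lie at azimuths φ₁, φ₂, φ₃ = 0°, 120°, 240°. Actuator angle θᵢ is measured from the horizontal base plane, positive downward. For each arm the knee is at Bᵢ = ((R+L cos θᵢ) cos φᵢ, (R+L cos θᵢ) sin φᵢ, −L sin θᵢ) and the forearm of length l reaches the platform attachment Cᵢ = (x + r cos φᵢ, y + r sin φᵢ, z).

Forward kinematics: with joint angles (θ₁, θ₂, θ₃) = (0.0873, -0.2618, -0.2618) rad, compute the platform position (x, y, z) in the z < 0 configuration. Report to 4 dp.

(-0.0340, 0.0000, -0.3427)

φ1=0.0°: virtual centre (0.2695, 0.0000, -0.0105), radius l
φ2=120.0°: virtual centre (-0.1330, 0.2303, 0.0311), radius l
arm 3 at φ=240.0°: ρ3 = 0.2659;  centre 3 = (-0.1330, -0.2303, 0.0311)
eliminate P² terms by subtracting sphere 1 from 2 and 3
[-0.8050 0.4606 0.0830]·P = -0.0011;  [-0.8050 -0.4606 0.0830]·P = -0.0011
det = 0.7415;  x = 0.0014+0.1032z,  y = 0.0000+0.0000z
into |P−centre ₁|² = l²: 1.0106z² + -0.0344z + -0.1305 = 0;  Δ = 0.5286;  z = -0.3427 or 0.3767 → z<0 root = -0.3427
x = -0.0340, y = 0.0000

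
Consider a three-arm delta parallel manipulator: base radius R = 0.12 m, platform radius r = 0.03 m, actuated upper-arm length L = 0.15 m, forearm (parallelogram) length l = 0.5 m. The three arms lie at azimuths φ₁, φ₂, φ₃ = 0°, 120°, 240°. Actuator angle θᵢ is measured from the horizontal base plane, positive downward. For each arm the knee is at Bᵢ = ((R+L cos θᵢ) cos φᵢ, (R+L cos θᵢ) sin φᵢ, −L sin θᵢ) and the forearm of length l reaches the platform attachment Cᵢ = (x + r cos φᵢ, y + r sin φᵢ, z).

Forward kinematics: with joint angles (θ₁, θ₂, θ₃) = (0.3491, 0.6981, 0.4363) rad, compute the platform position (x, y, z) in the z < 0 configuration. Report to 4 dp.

(0.0489, -0.0520, -0.5141)

S1 = (0.2310·cos0.0°, 0.2310·sin0.0°, -0.0513) = (0.2310, 0.0000, -0.0513)
φ2=120.0°: virtual centre (-0.1025, 0.1775, -0.0964), radius l
φ3=240.0°: virtual centre (-0.1130, -0.1957, -0.0634), radius l
eliminate P² terms by subtracting sphere 1 from 2 and 3
[-0.6668 0.3549 -0.0902]·P = -0.0047;  [-0.6879 -0.3914 -0.0242]·P = -0.0009
det = 0.5051;  x = 0.0043+-0.0869z,  y = -0.0052+0.0910z
into |P−S₁|² = l²: 1.0158z² + 0.1411z + -0.1960 = 0;  Δ = 0.8161;  z = -0.5141 or 0.3752 → z<0 root = -0.5141
x = 0.0489, y = -0.0520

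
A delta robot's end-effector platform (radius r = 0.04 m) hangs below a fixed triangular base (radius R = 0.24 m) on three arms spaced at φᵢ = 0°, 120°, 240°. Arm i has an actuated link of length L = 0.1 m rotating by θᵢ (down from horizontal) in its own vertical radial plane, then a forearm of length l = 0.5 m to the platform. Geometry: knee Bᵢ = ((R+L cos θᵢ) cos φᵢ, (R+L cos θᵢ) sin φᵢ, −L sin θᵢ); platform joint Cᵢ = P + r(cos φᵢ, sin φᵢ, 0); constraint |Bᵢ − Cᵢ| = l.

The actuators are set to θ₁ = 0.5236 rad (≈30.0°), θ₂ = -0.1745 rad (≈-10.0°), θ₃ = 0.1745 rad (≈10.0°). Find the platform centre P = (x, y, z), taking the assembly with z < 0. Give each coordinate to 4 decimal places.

(-0.0531, 0.0279, -0.4158)

arm 1 at φ=0.0°: (R−r)+L cos θ1 = 0.2866;  S1 = (0.2866, 0.0000, -0.0500)
φ2=120.0°: virtual centre (-0.1492, 0.2585, 0.0174), radius l
arm 3 at φ=240.0°: (R−r)+L cos θ3 = 0.2985;  S3 = (-0.1492, -0.2585, -0.0174)
subtract pairs → two planes through P
[-0.8717 0.5170 0.1347]·P = 0.0048;  [-0.8717 -0.5170 0.0653]·P = 0.0048
Cramer: x(z) = -0.0055+0.1147z;  y(z) = 0.0000-0.0672z
sphere 1 gives Az²+Bz+C=0 with A=1.0177, B=0.0330, C=-0.1622;  B²−4AC=0.6614;  roots -0.4158, 0.3834;  negative root z = -0.4158
x = -0.0531, y = 0.0279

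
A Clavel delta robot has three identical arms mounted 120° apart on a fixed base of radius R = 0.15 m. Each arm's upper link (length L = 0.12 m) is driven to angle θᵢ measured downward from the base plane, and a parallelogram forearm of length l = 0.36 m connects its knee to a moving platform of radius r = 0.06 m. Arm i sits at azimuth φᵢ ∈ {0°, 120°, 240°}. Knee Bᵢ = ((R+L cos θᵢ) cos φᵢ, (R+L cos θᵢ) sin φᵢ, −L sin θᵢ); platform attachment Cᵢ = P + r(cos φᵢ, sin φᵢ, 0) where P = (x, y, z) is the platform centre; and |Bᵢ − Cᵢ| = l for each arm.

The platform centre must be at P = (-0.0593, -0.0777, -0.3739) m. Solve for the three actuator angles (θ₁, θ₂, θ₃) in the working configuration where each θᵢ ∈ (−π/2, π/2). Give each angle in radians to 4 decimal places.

θ₁ = 0.9596, θ₂ = 0.8724, θ₃ = 0.2615

rotate P by −φ1: (-0.0593, -0.0777, -0.3739)
  A=0.1493, B=-0.3739, C=(l²−L²−A²−y'²−z²)/(2L)=-0.2205
  √(A²+B²)=0.4026;  θ1 = -1.1909+2.1505 ≈ 0.9596
arm 2 (φ=120.0°): x'=-0.0376, y'=0.0902
  e−x'=0.1276;  (l²−L²−(e−x')²−y'²−z²)/2L = -0.2043
  θ2 = atan2(B,A) + arccos(C/0.3951) = 0.8724
φ3=240.0° → target in arm frame (0.0969, -0.0125)
  A=-0.0069, B=-0.3739, C=(l²−L²−A²−y'²−z²)/(2L)=-0.1034
  √(A²+B²)=0.3740;  θ3 = -1.5894+1.8508 ≈ 0.2615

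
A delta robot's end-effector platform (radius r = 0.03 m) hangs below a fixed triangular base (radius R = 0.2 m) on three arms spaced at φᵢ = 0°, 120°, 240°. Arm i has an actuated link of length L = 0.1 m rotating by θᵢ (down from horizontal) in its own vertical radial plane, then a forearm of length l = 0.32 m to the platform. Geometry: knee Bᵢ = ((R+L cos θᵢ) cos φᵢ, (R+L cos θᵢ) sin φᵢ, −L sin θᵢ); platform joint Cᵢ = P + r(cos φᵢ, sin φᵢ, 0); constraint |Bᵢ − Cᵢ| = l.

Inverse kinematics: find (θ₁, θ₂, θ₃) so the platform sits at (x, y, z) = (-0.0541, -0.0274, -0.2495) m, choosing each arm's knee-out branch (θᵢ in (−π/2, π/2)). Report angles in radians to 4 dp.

θ₁ = 1.0475, θ₂ = 0.6106, θ₃ = 0.1742

φ1=0.0° → target in arm frame (-0.0541, -0.0274)
  A cos θ + B sin θ = C:  0.2241·cos θ + -0.2495·sin θ = -0.1041
  θ1 = atan2(B,A) + arccos(C/0.3354) = 1.0475
φ2=120.0° → target in arm frame (0.0033, 0.0606)
  e−x'=0.1667;  (l²−L²−(e−x')²−y'²−z²)/2L = -0.0065
  √(A²+B²)=0.3001;  θ2 = -0.9818+1.5924 ≈ 0.6106
φ3=240.0° → target in arm frame (0.0508, -0.0332)
  e−x'=0.1192;  (l²−L²−(e−x')²−y'²−z²)/2L = 0.0742
  θ3 = atan2(B,A) + arccos(C/0.2765) = 0.1742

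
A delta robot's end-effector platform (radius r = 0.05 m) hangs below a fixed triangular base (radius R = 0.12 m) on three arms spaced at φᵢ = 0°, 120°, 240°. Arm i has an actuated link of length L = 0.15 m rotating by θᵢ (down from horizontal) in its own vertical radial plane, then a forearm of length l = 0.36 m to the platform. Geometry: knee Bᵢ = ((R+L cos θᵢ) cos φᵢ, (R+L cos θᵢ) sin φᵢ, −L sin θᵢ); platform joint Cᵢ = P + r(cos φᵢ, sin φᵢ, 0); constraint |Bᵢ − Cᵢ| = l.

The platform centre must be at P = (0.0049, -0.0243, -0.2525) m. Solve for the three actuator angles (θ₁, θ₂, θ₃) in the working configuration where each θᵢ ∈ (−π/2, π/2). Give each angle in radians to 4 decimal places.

θ₁ = -0.2625, θ₂ = -0.0872, θ₃ = -0.3496

rotate P by −φ1: (0.0049, -0.0243, -0.2525)
  A=0.0651, B=-0.2525, C=(l²−L²−A²−y'²−z²)/(2L)=0.1284
  θ1 = atan2(B,A) + arccos(C/0.2608) = -0.2625
rotate P by −φ2: (-0.0235, 0.0079, -0.2525)
  A=0.0935, B=-0.2525, C=(l²−L²−A²−y'²−z²)/(2L)=0.1151
  θ2 = atan2(B,A) + arccos(C/0.2693) = -0.0872
rotate P by −φ3: (0.0186, 0.0164, -0.2525)
  A=0.0514, B=-0.2525, C=(l²−L²−A²−y'²−z²)/(2L)=0.1348
  θ3 = atan2(B,A) + arccos(C/0.2577) = -0.3496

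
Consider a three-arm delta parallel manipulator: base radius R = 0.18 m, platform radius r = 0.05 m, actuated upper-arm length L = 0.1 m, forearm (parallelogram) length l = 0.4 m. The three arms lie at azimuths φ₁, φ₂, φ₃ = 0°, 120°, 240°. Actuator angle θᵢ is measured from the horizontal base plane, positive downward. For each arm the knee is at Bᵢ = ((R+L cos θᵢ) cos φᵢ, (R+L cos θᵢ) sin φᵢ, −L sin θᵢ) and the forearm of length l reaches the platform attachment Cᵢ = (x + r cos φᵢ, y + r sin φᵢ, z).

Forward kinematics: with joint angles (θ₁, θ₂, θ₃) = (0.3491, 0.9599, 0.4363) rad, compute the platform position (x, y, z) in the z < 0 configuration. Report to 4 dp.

arm 1 at φ=0.0°: ρ1 = 0.2240;  centre 1 = (0.2240, 0.0000, -0.0342)
φ2=120.0°: virtual centre (-0.0937, 0.1623, -0.0819), radius l
centre 3 = (0.2206·cos240.0°, 0.2206·sin240.0°, -0.0423) = (-0.1103, -0.1911, -0.0423)
eliminate P² terms by subtracting sphere 1 from 2 and 3
[-0.6353 0.3245 -0.0954]·P = -0.0095;  [-0.6686 -0.3821 -0.0161]·P = -0.0009
Cramer: x(z) = 0.0085-0.0907z;  y(z) = -0.0126+0.1165z
into |P−centre ₁|² = l²: 1.0218z² + 0.1045z + -0.1123 = 0;  Δ = 0.4697;  z = -0.3865 or 0.2842 → z<0 root = -0.3865
x = 0.0436, y = -0.0577

(0.0436, -0.0577, -0.3865)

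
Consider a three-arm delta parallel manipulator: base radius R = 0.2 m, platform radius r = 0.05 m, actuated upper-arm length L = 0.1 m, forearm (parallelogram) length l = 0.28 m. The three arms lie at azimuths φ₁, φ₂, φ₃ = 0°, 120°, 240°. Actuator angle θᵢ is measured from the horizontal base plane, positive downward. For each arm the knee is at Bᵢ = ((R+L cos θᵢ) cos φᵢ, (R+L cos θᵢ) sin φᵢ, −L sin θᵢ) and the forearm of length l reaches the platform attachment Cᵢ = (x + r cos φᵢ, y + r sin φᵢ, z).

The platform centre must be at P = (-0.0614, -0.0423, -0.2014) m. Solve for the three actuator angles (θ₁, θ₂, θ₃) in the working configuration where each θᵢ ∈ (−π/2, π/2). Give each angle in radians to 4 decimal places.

θ₁ = 1.1345, θ₂ = 0.6981, θ₃ = -0.0872

φ1=0.0° → target in arm frame (-0.0614, -0.0423)
  e−x'=0.2114;  (l²−L²−(e−x')²−y'²−z²)/2L = -0.0932
  θ1 = atan2(B,A) + arccos(C/0.2920) = 1.1345
rotate P by −φ2: (-0.0059, 0.0743, -0.2014)
  A cos θ + B sin θ = C:  0.1559·cos θ + -0.2014·sin θ = -0.0100
  θ2 = atan2(B,A) + arccos(C/0.2547) = 0.6981
arm 3 (φ=240.0°): x'=0.0673, y'=-0.0320
  e−x'=0.0827;  (l²−L²−(e−x')²−y'²−z²)/2L = 0.0999
  γ=atan2(-0.2014,0.0827)=-1.1813;  ψ=arccos(0.4588)=1.0941;  θ3=γ+ψ≈-0.0872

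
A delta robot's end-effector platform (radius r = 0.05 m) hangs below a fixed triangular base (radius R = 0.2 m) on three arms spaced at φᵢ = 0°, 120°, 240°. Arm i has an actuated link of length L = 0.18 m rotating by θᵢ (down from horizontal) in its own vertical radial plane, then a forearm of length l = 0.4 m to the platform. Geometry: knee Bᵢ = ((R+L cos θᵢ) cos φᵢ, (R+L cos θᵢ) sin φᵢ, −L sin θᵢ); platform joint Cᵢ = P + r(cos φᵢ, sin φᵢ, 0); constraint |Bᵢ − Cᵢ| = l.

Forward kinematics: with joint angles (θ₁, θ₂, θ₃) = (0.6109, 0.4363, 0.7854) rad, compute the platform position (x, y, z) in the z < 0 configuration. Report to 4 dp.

(0.0011, 0.0474, -0.3677)

φ1=0.0°: virtual centre (0.2974, 0.0000, -0.1032), radius l
centre 2 = (0.3131·cos120.0°, 0.3131·sin120.0°, -0.0761) = (-0.1566, 0.2712, -0.0761)
φ3=240.0°: virtual centre (-0.1386, -0.2401, -0.1273), radius l
eliminate P² terms by subtracting sphere 1 from 2 and 3
linear system: -0.9080x+0.5424y = 0.0047−0.0544z; -0.8722x+-0.4803y = -0.0060−-0.0481z
Cramer: x(z) = 0.0011+0.0000z;  y(z) = 0.0106-0.1002z
into |P−centre ₁|² = l²: 1.0100z² + 0.2044z + -0.0614 = 0;  Δ = 0.2899;  z = -0.3677 or 0.1654 → z<0 root = -0.3677
x = 0.0011, y = 0.0474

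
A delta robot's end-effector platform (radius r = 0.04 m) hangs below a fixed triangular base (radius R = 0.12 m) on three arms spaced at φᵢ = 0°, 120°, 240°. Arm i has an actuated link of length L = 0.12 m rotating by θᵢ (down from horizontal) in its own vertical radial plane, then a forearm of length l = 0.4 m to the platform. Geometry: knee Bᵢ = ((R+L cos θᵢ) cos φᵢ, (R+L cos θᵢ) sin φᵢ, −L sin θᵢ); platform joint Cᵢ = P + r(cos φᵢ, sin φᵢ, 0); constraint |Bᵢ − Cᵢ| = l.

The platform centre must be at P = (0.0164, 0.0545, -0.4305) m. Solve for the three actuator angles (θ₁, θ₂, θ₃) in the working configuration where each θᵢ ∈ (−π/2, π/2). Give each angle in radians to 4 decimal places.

φ1=0.0° → target in arm frame (0.0164, 0.0545)
  e−x'=0.0636;  (l²−L²−(e−x')²−y'²−z²)/2L = -0.1948
  γ=atan2(-0.4305,0.0636)=-1.4241;  ψ=arccos(-0.4476)=2.0348;  θ1=γ+ψ≈0.6107
arm 2 (φ=120.0°): x'=0.0390, y'=-0.0415
  e−x'=0.0410;  (l²−L²−(e−x')²−y'²−z²)/2L = -0.1797
  √(A²+B²)=0.4324;  θ2 = -1.4758+1.9994 ≈ 0.5235
rotate P by −φ3: (-0.0554, -0.0130, -0.4305)
  A=0.1354, B=-0.4305, C=(l²−L²−A²−y'²−z²)/(2L)=-0.2426
  √(A²+B²)=0.4513;  θ3 = -1.2661+2.1384 ≈ 0.8724

θ₁ = 0.6107, θ₂ = 0.5235, θ₃ = 0.8724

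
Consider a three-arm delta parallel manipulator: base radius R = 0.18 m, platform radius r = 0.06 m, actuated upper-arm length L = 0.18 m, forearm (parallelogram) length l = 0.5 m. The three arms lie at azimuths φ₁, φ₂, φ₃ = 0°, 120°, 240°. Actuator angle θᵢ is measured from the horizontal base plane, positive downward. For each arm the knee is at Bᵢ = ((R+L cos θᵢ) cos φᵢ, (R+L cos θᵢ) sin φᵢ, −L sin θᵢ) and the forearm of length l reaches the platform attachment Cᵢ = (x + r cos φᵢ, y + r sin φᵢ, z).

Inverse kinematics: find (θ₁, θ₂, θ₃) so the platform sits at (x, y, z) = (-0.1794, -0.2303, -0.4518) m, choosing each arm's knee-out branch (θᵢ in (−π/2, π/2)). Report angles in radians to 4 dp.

θ₁ = 1.3089, θ₂ = 1.1347, θ₃ = -0.2616

arm 1 (φ=0.0°): x'=-0.1794, y'=-0.2303
  A cos θ + B sin θ = C:  0.2994·cos θ + -0.4518·sin θ = -0.3589
  √(A²+B²)=0.5420;  θ1 = -0.9856+2.2945 ≈ 1.3089
rotate P by −φ2: (-0.1097, 0.2705, -0.4518)
  A=0.2297, B=-0.4518, C=(l²−L²−A²−y'²−z²)/(2L)=-0.3125
  γ=atan2(-0.4518,0.2297)=-1.1004;  ψ=arccos(-0.6165)=2.2350;  θ2=γ+ψ≈1.1347
rotate P by −φ3: (0.2891, -0.0402, -0.4518)
  e−x'=-0.1691;  (l²−L²−(e−x')²−y'²−z²)/2L = -0.0465
  θ3 = atan2(B,A) + arccos(C/0.4824) = -0.2616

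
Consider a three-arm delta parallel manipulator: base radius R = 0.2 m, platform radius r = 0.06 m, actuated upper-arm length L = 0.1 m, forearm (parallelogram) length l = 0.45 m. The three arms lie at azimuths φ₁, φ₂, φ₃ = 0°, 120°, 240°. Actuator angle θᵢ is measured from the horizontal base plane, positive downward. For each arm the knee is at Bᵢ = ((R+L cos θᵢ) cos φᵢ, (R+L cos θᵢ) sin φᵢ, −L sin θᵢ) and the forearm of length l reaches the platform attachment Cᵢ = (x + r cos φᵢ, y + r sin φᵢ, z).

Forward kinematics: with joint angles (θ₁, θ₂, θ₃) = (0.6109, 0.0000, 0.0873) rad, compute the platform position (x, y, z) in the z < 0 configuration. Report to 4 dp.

arm 1 at φ=0.0°: (R−r)+L cos θ1 = 0.2219;  O1 = (0.2219, 0.0000, -0.0574)
arm 2 at φ=120.0°: (R−r)+L cos θ2 = 0.2400;  O2 = (-0.1200, 0.2078, 0.0000)
arm 3 at φ=240.0°: (R−r)+L cos θ3 = 0.2396;  O3 = (-0.1198, -0.2075, -0.0087)
|O₂|²−|O₁|² = 0.0051;  |O₃|²−|O₁|² = 0.0050
linear system: -0.6838x+0.4157y = 0.0051−0.1147z; -0.6834x+-0.4150y = 0.0050−0.0973z
Cramer: x(z) = -0.0073+0.1550z;  y(z) = 0.0001-0.0209z
quadratic in z: (1.0245)z²+(0.0436)z+(-0.1467)=0, √Δ=0.7765 → z ∈ {-0.4002, 0.3577}; z = -0.4002 (taking z<0)
x = -0.0694, y = 0.0085

(-0.0694, 0.0085, -0.4002)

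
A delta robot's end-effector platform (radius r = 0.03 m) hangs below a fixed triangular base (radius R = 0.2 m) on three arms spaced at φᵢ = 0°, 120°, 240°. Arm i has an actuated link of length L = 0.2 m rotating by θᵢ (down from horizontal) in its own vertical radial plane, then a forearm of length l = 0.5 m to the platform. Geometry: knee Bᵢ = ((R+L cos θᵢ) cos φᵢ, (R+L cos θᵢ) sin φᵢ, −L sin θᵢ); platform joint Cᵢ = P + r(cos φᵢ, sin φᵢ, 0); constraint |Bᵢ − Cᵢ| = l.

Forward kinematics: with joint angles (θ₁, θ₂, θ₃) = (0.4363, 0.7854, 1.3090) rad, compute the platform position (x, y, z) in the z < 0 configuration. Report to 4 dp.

(0.1267, 0.1035, -0.5191)

arm 1 at φ=0.0°: ρ1 = 0.3513;  centre 1 = (0.3513, 0.0000, -0.0845)
φ2=120.0°: virtual centre (-0.1557, 0.2697, -0.1414), radius l
centre 3 = (0.2218·cos240.0°, 0.2218·sin240.0°, -0.1932) = (-0.1109, -0.1921, -0.1932)
subtract pairs → two planes through P
plane₁₂: -1.0139x+0.5394y+-0.1138z = -0.0135
det = 0.8880;  x = 0.0326+-0.1812z,  y = 0.0362+-0.1297z
sphere 1 gives Az²+Bz+C=0 with A=1.0497, B=0.2752, C=-0.1400;  B²−4AC=0.6635;  roots -0.5191, 0.2569;  negative root z = -0.5191
x = 0.1267, y = 0.1035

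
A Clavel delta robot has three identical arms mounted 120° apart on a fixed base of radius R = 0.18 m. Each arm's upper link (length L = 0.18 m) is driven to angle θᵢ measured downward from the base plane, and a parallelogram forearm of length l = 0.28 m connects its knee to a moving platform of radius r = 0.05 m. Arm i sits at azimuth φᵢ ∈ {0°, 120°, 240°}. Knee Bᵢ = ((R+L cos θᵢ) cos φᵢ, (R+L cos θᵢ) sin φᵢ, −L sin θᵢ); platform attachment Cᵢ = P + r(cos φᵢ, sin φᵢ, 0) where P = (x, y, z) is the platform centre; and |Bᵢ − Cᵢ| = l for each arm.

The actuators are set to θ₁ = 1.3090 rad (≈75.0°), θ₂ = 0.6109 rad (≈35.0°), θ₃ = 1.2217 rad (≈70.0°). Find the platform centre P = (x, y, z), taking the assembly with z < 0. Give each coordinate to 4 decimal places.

(-0.0564, 0.0720, -0.3114)

O1 = (0.1766·cos0.0°, 0.1766·sin0.0°, -0.1739) = (0.1766, 0.0000, -0.1739)
φ2=120.0°: virtual centre (-0.1387, 0.2403, -0.1032), radius l
arm 3 at φ=240.0°: ρ3 = 0.1916;  O3 = (-0.0958, -0.1659, -0.1691)
eliminate P² terms by subtracting sphere 1 from 2 and 3
linear system: -0.6306x+0.4805y = 0.0262−0.1412z; -0.5447x+-0.3318y = 0.0039−0.0094z
det = 0.4710;  x = -0.0224+0.1091z,  y = 0.0251+-0.1507z
into |P−O₁|² = l²: 1.0346z² + 0.2967z + -0.0079 = 0;  Δ = 0.1208;  z = -0.3114 or 0.0246 → z<0 root = -0.3114
x = -0.0564, y = 0.0720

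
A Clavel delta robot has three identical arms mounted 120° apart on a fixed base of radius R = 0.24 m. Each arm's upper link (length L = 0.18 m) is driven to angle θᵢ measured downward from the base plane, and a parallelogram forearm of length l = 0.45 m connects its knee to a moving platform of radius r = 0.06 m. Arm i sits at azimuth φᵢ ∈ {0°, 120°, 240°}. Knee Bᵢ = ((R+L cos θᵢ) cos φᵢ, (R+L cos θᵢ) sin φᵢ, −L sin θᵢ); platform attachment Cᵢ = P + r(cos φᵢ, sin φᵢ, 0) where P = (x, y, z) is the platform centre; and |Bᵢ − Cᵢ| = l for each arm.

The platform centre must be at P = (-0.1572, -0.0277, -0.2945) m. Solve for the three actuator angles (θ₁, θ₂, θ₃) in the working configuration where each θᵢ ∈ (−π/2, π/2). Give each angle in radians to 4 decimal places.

arm 1 (φ=0.0°): x'=-0.1572, y'=-0.0277
  e−x'=0.3372;  (l²−L²−(e−x')²−y'²−z²)/2L = -0.0864
  √(A²+B²)=0.4477;  θ1 = -0.7179+1.7650 ≈ 1.0471
φ2=120.0° → target in arm frame (0.0546, 0.1500)
  e−x'=0.1254;  (l²−L²−(e−x')²−y'²−z²)/2L = 0.1254
  √(A²+B²)=0.3201;  θ2 = -1.1683+1.1682 ≈ -0.0001
rotate P by −φ3: (0.1026, -0.1223, -0.2945)
  e−x'=0.0774;  (l²−L²−(e−x')²−y'²−z²)/2L = 0.1734
  √(A²+B²)=0.3045;  θ3 = -1.3138+0.9650 ≈ -0.3488

θ₁ = 1.0471, θ₂ = -0.0001, θ₃ = -0.3488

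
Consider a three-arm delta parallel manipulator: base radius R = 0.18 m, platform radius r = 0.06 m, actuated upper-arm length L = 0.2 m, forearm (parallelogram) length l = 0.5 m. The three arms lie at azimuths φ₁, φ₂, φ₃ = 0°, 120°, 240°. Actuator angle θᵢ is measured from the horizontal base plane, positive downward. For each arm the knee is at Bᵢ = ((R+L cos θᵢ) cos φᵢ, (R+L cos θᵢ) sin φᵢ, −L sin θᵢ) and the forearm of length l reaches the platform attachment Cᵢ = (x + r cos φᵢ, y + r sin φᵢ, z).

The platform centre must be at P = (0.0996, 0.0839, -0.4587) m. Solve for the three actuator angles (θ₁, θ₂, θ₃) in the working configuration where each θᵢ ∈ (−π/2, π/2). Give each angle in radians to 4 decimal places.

θ₁ = 0.0873, θ₂ = 0.3493, θ₃ = 0.7854

arm 1 (φ=0.0°): x'=0.0996, y'=0.0839
  e−x'=0.0204;  (l²−L²−(e−x')²−y'²−z²)/2L = -0.0197
  θ1 = atan2(B,A) + arccos(C/0.4592) = 0.0873
rotate P by −φ2: (0.0229, -0.1282, -0.4587)
  A=0.0971, B=-0.4587, C=(l²−L²−A²−y'²−z²)/(2L)=-0.0657
  √(A²+B²)=0.4689;  θ2 = -1.3621+1.7114 ≈ 0.3493
φ3=240.0° → target in arm frame (-0.1225, 0.0443)
  e−x'=0.2425;  (l²−L²−(e−x')²−y'²−z²)/2L = -0.1529
  γ=atan2(-0.4587,0.2425)=-1.0845;  ψ=arccos(-0.2947)=1.8699;  θ3=γ+ψ≈0.7854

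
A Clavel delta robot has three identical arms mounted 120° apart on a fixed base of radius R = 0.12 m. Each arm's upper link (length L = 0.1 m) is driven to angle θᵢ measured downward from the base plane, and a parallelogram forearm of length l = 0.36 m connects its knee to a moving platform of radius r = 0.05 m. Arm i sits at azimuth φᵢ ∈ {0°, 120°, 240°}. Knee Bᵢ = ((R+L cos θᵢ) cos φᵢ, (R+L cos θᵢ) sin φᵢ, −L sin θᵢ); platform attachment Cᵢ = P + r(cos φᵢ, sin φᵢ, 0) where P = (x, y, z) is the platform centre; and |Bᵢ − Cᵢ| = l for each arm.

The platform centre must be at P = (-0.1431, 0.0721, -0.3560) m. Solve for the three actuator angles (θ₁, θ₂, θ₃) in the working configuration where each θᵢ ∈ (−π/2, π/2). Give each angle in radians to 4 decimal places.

θ₁ = 1.3090, θ₂ = 0.0872, θ₃ = 0.6981

arm 1 (φ=0.0°): x'=-0.1431, y'=0.0721
  A cos θ + B sin θ = C:  0.2131·cos θ + -0.3560·sin θ = -0.2887
  θ1 = atan2(B,A) + arccos(C/0.4149) = 1.3090
φ2=120.0° → target in arm frame (0.1340, 0.0879)
  A cos θ + B sin θ = C:  -0.0640·cos θ + -0.3560·sin θ = -0.0948
  θ2 = atan2(B,A) + arccos(C/0.3617) = 0.0872
φ3=240.0° → target in arm frame (0.0091, -0.1600)
  e−x'=0.0609;  (l²−L²−(e−x')²−y'²−z²)/2L = -0.1822
  γ=atan2(-0.3560,0.0609)=-1.4014;  ψ=arccos(-0.5044)=2.0995;  θ3=γ+ψ≈0.6981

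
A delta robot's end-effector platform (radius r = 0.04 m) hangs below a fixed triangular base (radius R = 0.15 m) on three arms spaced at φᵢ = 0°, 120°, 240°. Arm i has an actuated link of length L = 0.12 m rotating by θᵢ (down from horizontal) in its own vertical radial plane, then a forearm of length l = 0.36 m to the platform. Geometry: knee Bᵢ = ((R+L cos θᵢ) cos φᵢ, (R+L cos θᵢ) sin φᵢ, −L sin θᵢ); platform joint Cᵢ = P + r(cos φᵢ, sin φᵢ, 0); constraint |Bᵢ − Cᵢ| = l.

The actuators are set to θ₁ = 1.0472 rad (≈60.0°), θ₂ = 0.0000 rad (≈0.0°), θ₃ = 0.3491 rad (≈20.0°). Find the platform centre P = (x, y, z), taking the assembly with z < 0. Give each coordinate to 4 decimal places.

arm 1 at φ=0.0°: ρ1 = 0.1700;  O1 = (0.1700, 0.0000, -0.1039)
φ2=120.0°: virtual centre (-0.1150, 0.1992, 0.0000), radius l
arm 3 at φ=240.0°: ρ3 = 0.2228;  O3 = (-0.1114, -0.1929, -0.0410)
subtract pairs → two planes through P
[-0.5700 0.3984 0.2078]·P = 0.0132;  [-0.5628 -0.3858 0.1258]·P = 0.0116
Cramer: x(z) = -0.0219+0.2934z;  y(z) = 0.0018-0.1020z
into |P−O₁|² = l²: 1.0965z² + 0.0949z + -0.0820 = 0;  Δ = 0.3686;  z = -0.3201 or 0.2336 → z<0 root = -0.3201
x = -0.1158, y = 0.0345

(-0.1158, 0.0345, -0.3201)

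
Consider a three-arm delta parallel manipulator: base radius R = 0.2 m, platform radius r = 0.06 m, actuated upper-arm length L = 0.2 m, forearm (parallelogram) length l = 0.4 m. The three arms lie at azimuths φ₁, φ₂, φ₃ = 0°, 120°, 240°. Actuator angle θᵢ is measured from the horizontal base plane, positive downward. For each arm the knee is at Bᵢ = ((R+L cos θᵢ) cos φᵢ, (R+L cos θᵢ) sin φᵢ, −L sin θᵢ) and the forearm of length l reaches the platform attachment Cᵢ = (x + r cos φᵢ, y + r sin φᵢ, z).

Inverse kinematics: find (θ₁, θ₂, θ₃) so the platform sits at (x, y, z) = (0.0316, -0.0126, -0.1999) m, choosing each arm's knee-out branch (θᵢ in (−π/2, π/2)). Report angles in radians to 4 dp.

θ₁ = -0.3497, θ₂ = 0.1743, θ₃ = 0.0005

arm 1 (φ=0.0°): x'=0.0316, y'=-0.0126
  A cos θ + B sin θ = C:  0.1084·cos θ + -0.1999·sin θ = 0.1703
  γ=atan2(-0.1999,0.1084)=-1.0739;  ψ=arccos(0.7490)=0.7242;  θ1=γ+ψ≈-0.3497
arm 2 (φ=120.0°): x'=-0.0267, y'=-0.0211
  A=0.1667, B=-0.1999, C=(l²−L²−A²−y'²−z²)/(2L)=0.1295
  θ2 = atan2(B,A) + arccos(C/0.2603) = 0.1743
rotate P by −φ3: (-0.0049, 0.0337, -0.1999)
  A cos θ + B sin θ = C:  0.1449·cos θ + -0.1999·sin θ = 0.1448
  γ=atan2(-0.1999,0.1449)=-0.9436;  ψ=arccos(0.5864)=0.9441;  θ3=γ+ψ≈0.0005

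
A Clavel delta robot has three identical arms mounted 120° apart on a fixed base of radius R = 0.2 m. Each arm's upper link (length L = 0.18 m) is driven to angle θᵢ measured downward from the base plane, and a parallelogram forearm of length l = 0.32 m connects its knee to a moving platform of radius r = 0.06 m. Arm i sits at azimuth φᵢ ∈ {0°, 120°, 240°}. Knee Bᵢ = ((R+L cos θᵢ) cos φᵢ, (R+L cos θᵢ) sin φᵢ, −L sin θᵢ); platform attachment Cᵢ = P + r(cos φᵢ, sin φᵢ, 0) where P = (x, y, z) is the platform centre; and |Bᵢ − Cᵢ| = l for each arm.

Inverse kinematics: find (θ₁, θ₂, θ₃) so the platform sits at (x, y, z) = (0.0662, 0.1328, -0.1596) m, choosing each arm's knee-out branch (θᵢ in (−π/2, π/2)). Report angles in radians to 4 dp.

θ₁ = 0.0875, θ₂ = -0.0873, θ₃ = 1.3962

arm 1 (φ=0.0°): x'=0.0662, y'=0.1328
  A cos θ + B sin θ = C:  0.0738·cos θ + -0.1596·sin θ = 0.0596
  θ1 = atan2(B,A) + arccos(C/0.1758) = 0.0875
rotate P by −φ2: (0.0819, -0.1237, -0.1596)
  A cos θ + B sin θ = C:  0.0581·cos θ + -0.1596·sin θ = 0.0718
  γ=atan2(-0.1596,0.0581)=-1.2217;  ψ=arccos(0.4227)=1.1344;  θ2=γ+ψ≈-0.0873
rotate P by −φ3: (-0.1481, -0.0091, -0.1596)
  e−x'=0.2881;  (l²−L²−(e−x')²−y'²−z²)/2L = -0.1071
  γ=atan2(-0.1596,0.2881)=-0.5059;  ψ=arccos(-0.3252)=1.9020;  θ3=γ+ψ≈1.3962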